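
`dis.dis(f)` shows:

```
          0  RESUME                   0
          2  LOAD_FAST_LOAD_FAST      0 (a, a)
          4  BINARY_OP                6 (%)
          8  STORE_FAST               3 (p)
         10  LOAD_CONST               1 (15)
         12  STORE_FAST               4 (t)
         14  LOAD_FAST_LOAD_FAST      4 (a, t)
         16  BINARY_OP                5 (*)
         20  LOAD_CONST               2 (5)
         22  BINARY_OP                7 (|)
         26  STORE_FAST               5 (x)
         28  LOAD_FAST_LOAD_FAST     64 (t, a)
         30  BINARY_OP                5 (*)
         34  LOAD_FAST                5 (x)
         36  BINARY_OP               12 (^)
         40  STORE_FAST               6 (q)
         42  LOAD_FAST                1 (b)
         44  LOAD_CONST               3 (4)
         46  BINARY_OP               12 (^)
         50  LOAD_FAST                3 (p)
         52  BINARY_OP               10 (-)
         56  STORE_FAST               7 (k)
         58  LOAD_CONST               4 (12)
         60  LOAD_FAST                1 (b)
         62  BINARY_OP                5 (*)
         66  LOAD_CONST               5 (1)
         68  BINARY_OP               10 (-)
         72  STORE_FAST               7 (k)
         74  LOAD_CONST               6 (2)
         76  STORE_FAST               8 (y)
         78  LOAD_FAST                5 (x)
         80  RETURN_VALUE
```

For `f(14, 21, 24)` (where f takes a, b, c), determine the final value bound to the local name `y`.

2

LOAD_FAST_LOAD_FAST a,a → push 14,14. Stack: [14, 14]
BINARY_OP % → 14 % 14 = 0. Stack: [0]
STORE_FAST p → p=0. Stack: []
LOAD_CONST → push 15. Stack: [15]
STORE_FAST t → t=15. Stack: []
LOAD_FAST_LOAD_FAST a,t → push 14,15. Stack: [14, 15]
BINARY_OP * → 14 * 15 = 210. Stack: [210]
LOAD_CONST → push 5. Stack: [210, 5]
BINARY_OP | → 210 | 5 = 215. Stack: [215]
STORE_FAST x → x=215. Stack: []
LOAD_FAST_LOAD_FAST t,a → push 15,14. Stack: [15, 14]
BINARY_OP * → 15 * 14 = 210. Stack: [210]
LOAD_FAST x → push 215. Stack: [210, 215]
BINARY_OP ^ → 210 ^ 215 = 5. Stack: [5]
STORE_FAST q → q=5. Stack: []
LOAD_FAST b → push 21. Stack: [21]
LOAD_CONST → push 4. Stack: [21, 4]
BINARY_OP ^ → 21 ^ 4 = 17. Stack: [17]
LOAD_FAST p → push 0. Stack: [17, 0]
BINARY_OP - → 17 - 0 = 17. Stack: [17]
STORE_FAST k → k=17. Stack: []
LOAD_CONST → push 12. Stack: [12]
LOAD_FAST b → push 21. Stack: [12, 21]
BINARY_OP * → 12 * 21 = 252. Stack: [252]
LOAD_CONST → push 1. Stack: [252, 1]
BINARY_OP - → 252 - 1 = 251. Stack: [251]
STORE_FAST k → k=251. Stack: []
LOAD_CONST → push 2. Stack: [2]
STORE_FAST y → y=2. Stack: []
LOAD_FAST x → push 215. Stack: [215]
RETURN_VALUE → return 215.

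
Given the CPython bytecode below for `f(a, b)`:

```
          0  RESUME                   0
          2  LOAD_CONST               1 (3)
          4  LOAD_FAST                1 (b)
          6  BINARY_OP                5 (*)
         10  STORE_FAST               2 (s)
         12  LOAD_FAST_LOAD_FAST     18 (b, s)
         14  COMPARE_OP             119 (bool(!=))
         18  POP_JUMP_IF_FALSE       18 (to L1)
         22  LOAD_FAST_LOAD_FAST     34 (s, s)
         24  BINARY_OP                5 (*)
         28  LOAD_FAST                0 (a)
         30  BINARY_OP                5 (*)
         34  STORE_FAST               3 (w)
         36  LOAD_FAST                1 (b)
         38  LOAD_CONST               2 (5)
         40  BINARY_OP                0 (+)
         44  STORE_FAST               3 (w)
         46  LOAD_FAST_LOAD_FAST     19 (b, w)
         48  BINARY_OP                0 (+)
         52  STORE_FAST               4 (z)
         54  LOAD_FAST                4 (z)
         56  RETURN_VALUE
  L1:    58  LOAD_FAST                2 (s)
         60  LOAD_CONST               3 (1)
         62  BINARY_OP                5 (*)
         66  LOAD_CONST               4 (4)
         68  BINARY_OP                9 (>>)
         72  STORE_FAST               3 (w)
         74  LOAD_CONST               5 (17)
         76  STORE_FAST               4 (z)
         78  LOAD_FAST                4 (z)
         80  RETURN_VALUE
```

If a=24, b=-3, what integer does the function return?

LOAD_CONST → push 3. Stack: [3]
LOAD_FAST b → push -3. Stack: [3, -3]
BINARY_OP * → 3 * -3 = -9. Stack: [-9]
STORE_FAST s → s=-9. Stack: []
LOAD_FAST_LOAD_FAST b,s → push -3,-9. Stack: [-3, -9]
COMPARE_OP bool(!=) → -3 vs -9 = True. Stack: [True]
POP_JUMP_IF_FALSE → pop True; no jump. Stack: []
LOAD_FAST_LOAD_FAST s,s → push -9,-9. Stack: [-9, -9]
BINARY_OP * → -9 * -9 = 81. Stack: [81]
LOAD_FAST a → push 24. Stack: [81, 24]
BINARY_OP * → 81 * 24 = 1944. Stack: [1944]
STORE_FAST w → w=1944. Stack: []
LOAD_FAST b → push -3. Stack: [-3]
LOAD_CONST → push 5. Stack: [-3, 5]
BINARY_OP + → -3 + 5 = 2. Stack: [2]
STORE_FAST w → w=2. Stack: []
LOAD_FAST_LOAD_FAST b,w → push -3,2. Stack: [-3, 2]
BINARY_OP + → -3 + 2 = -1. Stack: [-1]
STORE_FAST z → z=-1. Stack: []
LOAD_FAST z → push -1. Stack: [-1]
RETURN_VALUE → return -1.

-1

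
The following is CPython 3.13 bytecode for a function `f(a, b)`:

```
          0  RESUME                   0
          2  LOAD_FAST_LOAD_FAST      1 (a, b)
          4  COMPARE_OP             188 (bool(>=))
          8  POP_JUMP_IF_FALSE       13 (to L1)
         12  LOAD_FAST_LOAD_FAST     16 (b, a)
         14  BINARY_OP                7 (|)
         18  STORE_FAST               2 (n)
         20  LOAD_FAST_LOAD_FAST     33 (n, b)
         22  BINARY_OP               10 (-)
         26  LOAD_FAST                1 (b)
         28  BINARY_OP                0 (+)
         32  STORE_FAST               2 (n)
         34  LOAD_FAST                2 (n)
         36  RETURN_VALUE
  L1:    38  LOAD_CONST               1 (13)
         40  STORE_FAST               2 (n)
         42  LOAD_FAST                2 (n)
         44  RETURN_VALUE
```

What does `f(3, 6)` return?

13

LOAD_FAST_LOAD_FAST a,b → push 3,6. Stack: [3, 6]
COMPARE_OP bool(>=) → 3 vs 6 = False. Stack: [False]
POP_JUMP_IF_FALSE → pop False; jump. Stack: []
LOAD_CONST → push 13. Stack: [13]
STORE_FAST n → n=13. Stack: []
LOAD_FAST n → push 13. Stack: [13]
RETURN_VALUE → return 13.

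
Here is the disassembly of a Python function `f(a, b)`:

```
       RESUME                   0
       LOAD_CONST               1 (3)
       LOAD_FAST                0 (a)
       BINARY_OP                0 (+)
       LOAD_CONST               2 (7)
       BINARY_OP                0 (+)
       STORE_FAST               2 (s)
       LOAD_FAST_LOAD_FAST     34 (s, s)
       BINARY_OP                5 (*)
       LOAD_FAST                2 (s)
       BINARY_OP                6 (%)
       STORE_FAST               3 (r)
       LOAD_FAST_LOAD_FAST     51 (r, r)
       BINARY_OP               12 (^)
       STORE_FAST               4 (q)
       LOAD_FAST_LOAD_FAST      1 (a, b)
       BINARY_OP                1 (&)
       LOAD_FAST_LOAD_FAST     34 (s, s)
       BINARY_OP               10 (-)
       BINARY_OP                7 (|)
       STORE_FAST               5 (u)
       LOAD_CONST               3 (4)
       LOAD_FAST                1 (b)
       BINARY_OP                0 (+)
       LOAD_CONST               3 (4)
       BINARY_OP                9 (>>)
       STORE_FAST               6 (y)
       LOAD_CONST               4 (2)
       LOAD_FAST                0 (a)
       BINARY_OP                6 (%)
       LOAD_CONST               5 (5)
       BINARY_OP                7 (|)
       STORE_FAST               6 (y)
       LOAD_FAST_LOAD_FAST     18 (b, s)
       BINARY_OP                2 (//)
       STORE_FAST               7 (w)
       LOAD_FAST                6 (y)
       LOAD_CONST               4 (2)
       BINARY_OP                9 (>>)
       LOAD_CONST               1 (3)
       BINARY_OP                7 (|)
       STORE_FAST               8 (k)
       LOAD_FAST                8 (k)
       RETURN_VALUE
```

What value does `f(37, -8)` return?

LOAD_CONST → push 3. Stack: [3]
LOAD_FAST a → push 37. Stack: [3, 37]
BINARY_OP + → 3 + 37 = 40. Stack: [40]
LOAD_CONST → push 7. Stack: [40, 7]
BINARY_OP + → 40 + 7 = 47. Stack: [47]
STORE_FAST s → s=47. Stack: []
LOAD_FAST_LOAD_FAST s,s → push 47,47. Stack: [47, 47]
BINARY_OP * → 47 * 47 = 2209. Stack: [2209]
LOAD_FAST s → push 47. Stack: [2209, 47]
BINARY_OP % → 2209 % 47 = 0. Stack: [0]
STORE_FAST r → r=0. Stack: []
LOAD_FAST_LOAD_FAST r,r → push 0,0. Stack: [0, 0]
BINARY_OP ^ → 0 ^ 0 = 0. Stack: [0]
STORE_FAST q → q=0. Stack: []
LOAD_FAST_LOAD_FAST a,b → push 37,-8. Stack: [37, -8]
BINARY_OP & → 37 & -8 = 32. Stack: [32]
LOAD_FAST_LOAD_FAST s,s → push 47,47. Stack: [32, 47, 47]
BINARY_OP - → 47 - 47 = 0. Stack: [32, 0]
BINARY_OP | → 32 | 0 = 32. Stack: [32]
STORE_FAST u → u=32. Stack: []
LOAD_CONST → push 4. Stack: [4]
LOAD_FAST b → push -8. Stack: [4, -8]
BINARY_OP + → 4 + -8 = -4. Stack: [-4]
LOAD_CONST → push 4. Stack: [-4, 4]
BINARY_OP >> → -4 >> 4 = -1. Stack: [-1]
STORE_FAST y → y=-1. Stack: []
LOAD_CONST → push 2. Stack: [2]
LOAD_FAST a → push 37. Stack: [2, 37]
BINARY_OP % → 2 % 37 = 2. Stack: [2]
LOAD_CONST → push 5. Stack: [2, 5]
BINARY_OP | → 2 | 5 = 7. Stack: [7]
STORE_FAST y → y=7. Stack: []
LOAD_FAST_LOAD_FAST b,s → push -8,47. Stack: [-8, 47]
BINARY_OP // → -8 // 47 = -1. Stack: [-1]
STORE_FAST w → w=-1. Stack: []
LOAD_FAST y → push 7. Stack: [7]
LOAD_CONST → push 2. Stack: [7, 2]
BINARY_OP >> → 7 >> 2 = 1. Stack: [1]
LOAD_CONST → push 3. Stack: [1, 3]
BINARY_OP | → 1 | 3 = 3. Stack: [3]
STORE_FAST k → k=3. Stack: []
LOAD_FAST k → push 3. Stack: [3]
RETURN_VALUE → return 3.

3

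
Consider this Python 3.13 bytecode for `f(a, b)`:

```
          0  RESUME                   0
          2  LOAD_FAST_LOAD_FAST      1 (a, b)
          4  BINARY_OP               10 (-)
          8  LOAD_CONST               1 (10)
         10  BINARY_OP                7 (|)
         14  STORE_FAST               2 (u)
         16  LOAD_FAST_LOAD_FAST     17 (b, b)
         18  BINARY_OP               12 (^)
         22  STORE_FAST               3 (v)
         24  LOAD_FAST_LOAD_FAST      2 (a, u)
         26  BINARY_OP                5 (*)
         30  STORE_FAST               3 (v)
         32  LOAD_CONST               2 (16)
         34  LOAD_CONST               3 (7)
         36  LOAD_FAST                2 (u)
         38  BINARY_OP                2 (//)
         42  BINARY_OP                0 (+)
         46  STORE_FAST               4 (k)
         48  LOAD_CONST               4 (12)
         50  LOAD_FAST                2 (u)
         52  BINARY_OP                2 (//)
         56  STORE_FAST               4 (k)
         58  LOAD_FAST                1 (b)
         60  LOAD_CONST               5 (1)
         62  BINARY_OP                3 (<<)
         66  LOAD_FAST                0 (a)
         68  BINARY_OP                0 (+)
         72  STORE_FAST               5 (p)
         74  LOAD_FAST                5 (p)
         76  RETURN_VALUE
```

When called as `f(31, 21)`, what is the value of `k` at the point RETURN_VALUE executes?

1

LOAD_FAST_LOAD_FAST a,b → push 31,21. Stack: [31, 21]
BINARY_OP - → 31 - 21 = 10. Stack: [10]
LOAD_CONST → push 10. Stack: [10, 10]
BINARY_OP | → 10 | 10 = 10. Stack: [10]
STORE_FAST u → u=10. Stack: []
LOAD_FAST_LOAD_FAST b,b → push 21,21. Stack: [21, 21]
BINARY_OP ^ → 21 ^ 21 = 0. Stack: [0]
STORE_FAST v → v=0. Stack: []
LOAD_FAST_LOAD_FAST a,u → push 31,10. Stack: [31, 10]
BINARY_OP * → 31 * 10 = 310. Stack: [310]
STORE_FAST v → v=310. Stack: []
LOAD_CONST → push 16. Stack: [16]
LOAD_CONST → push 7. Stack: [16, 7]
LOAD_FAST u → push 10. Stack: [16, 7, 10]
BINARY_OP // → 7 // 10 = 0. Stack: [16, 0]
BINARY_OP + → 16 + 0 = 16. Stack: [16]
STORE_FAST k → k=16. Stack: []
LOAD_CONST → push 12. Stack: [12]
LOAD_FAST u → push 10. Stack: [12, 10]
BINARY_OP // → 12 // 10 = 1. Stack: [1]
STORE_FAST k → k=1. Stack: []
LOAD_FAST b → push 21. Stack: [21]
LOAD_CONST → push 1. Stack: [21, 1]
BINARY_OP << → 21 << 1 = 42. Stack: [42]
LOAD_FAST a → push 31. Stack: [42, 31]
BINARY_OP + → 42 + 31 = 73. Stack: [73]
STORE_FAST p → p=73. Stack: []
LOAD_FAST p → push 73. Stack: [73]
RETURN_VALUE → return 73.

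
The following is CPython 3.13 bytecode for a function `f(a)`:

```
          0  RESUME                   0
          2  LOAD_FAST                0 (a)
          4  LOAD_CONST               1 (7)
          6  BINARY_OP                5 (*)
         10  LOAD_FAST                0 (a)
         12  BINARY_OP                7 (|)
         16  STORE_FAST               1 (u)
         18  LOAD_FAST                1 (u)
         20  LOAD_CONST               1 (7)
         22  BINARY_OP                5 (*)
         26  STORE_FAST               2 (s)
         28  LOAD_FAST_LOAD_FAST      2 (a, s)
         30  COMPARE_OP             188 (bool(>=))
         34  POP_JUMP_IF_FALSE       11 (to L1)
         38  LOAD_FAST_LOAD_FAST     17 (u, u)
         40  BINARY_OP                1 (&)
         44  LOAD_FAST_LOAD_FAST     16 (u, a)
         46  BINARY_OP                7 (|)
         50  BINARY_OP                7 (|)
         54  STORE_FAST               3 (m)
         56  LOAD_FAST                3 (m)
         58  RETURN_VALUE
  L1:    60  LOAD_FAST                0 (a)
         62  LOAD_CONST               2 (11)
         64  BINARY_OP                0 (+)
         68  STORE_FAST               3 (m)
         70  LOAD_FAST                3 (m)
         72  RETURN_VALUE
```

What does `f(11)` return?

22

LOAD_FAST a → push 11. Stack: [11]
LOAD_CONST → push 7. Stack: [11, 7]
BINARY_OP * → 11 * 7 = 77. Stack: [77]
LOAD_FAST a → push 11. Stack: [77, 11]
BINARY_OP | → 77 | 11 = 79. Stack: [79]
STORE_FAST u → u=79. Stack: []
LOAD_FAST u → push 79. Stack: [79]
LOAD_CONST → push 7. Stack: [79, 7]
BINARY_OP * → 79 * 7 = 553. Stack: [553]
STORE_FAST s → s=553. Stack: []
LOAD_FAST_LOAD_FAST a,s → push 11,553. Stack: [11, 553]
COMPARE_OP bool(>=) → 11 vs 553 = False. Stack: [False]
POP_JUMP_IF_FALSE → pop False; jump. Stack: []
LOAD_FAST a → push 11. Stack: [11]
LOAD_CONST → push 11. Stack: [11, 11]
BINARY_OP + → 11 + 11 = 22. Stack: [22]
STORE_FAST m → m=22. Stack: []
LOAD_FAST m → push 22. Stack: [22]
RETURN_VALUE → return 22.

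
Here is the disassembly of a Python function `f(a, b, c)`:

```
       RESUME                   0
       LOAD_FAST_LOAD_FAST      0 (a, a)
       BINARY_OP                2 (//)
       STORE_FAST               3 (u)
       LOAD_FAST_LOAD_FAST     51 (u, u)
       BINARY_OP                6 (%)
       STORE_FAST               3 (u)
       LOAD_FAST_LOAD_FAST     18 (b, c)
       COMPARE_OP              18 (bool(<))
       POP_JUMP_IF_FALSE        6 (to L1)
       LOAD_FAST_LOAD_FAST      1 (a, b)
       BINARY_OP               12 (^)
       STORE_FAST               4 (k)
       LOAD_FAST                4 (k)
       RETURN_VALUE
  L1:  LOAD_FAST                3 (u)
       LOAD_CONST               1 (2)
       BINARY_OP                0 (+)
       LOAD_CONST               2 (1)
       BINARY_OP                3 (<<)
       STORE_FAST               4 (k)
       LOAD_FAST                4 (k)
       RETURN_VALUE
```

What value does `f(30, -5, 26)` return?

LOAD_FAST_LOAD_FAST a,a → push 30,30. Stack: [30, 30]
BINARY_OP // → 30 // 30 = 1. Stack: [1]
STORE_FAST u → u=1. Stack: []
LOAD_FAST_LOAD_FAST u,u → push 1,1. Stack: [1, 1]
BINARY_OP % → 1 % 1 = 0. Stack: [0]
STORE_FAST u → u=0. Stack: []
LOAD_FAST_LOAD_FAST b,c → push -5,26. Stack: [-5, 26]
COMPARE_OP bool(<) → -5 vs 26 = True. Stack: [True]
POP_JUMP_IF_FALSE → pop True; no jump. Stack: []
LOAD_FAST_LOAD_FAST a,b → push 30,-5. Stack: [30, -5]
BINARY_OP ^ → 30 ^ -5 = -27. Stack: [-27]
STORE_FAST k → k=-27. Stack: []
LOAD_FAST k → push -27. Stack: [-27]
RETURN_VALUE → return -27.

-27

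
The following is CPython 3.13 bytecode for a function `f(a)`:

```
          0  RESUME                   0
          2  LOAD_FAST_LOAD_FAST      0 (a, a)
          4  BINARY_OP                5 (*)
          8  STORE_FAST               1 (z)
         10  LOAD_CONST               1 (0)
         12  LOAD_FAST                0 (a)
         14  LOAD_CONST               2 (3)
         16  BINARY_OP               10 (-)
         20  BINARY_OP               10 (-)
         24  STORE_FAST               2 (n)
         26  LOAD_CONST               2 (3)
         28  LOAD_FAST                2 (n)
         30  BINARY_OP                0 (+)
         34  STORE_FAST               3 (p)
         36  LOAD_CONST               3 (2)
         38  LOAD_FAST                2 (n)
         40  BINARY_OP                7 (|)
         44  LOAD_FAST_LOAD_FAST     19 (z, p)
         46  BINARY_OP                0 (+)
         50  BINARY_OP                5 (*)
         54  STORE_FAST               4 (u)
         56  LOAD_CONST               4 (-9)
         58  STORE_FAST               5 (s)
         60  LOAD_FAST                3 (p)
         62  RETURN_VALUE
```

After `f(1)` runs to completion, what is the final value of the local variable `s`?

LOAD_FAST_LOAD_FAST a,a → push 1,1. Stack: [1, 1]
BINARY_OP * → 1 * 1 = 1. Stack: [1]
STORE_FAST z → z=1. Stack: []
LOAD_CONST → push 0. Stack: [0]
LOAD_FAST a → push 1. Stack: [0, 1]
LOAD_CONST → push 3. Stack: [0, 1, 3]
BINARY_OP - → 1 - 3 = -2. Stack: [0, -2]
BINARY_OP - → 0 - -2 = 2. Stack: [2]
STORE_FAST n → n=2. Stack: []
LOAD_CONST → push 3. Stack: [3]
LOAD_FAST n → push 2. Stack: [3, 2]
BINARY_OP + → 3 + 2 = 5. Stack: [5]
STORE_FAST p → p=5. Stack: []
LOAD_CONST → push 2. Stack: [2]
LOAD_FAST n → push 2. Stack: [2, 2]
BINARY_OP | → 2 | 2 = 2. Stack: [2]
LOAD_FAST_LOAD_FAST z,p → push 1,5. Stack: [2, 1, 5]
BINARY_OP + → 1 + 5 = 6. Stack: [2, 6]
BINARY_OP * → 2 * 6 = 12. Stack: [12]
STORE_FAST u → u=12. Stack: []
LOAD_CONST → push -9. Stack: [-9]
STORE_FAST s → s=-9. Stack: []
LOAD_FAST p → push 5. Stack: [5]
RETURN_VALUE → return 5.

-9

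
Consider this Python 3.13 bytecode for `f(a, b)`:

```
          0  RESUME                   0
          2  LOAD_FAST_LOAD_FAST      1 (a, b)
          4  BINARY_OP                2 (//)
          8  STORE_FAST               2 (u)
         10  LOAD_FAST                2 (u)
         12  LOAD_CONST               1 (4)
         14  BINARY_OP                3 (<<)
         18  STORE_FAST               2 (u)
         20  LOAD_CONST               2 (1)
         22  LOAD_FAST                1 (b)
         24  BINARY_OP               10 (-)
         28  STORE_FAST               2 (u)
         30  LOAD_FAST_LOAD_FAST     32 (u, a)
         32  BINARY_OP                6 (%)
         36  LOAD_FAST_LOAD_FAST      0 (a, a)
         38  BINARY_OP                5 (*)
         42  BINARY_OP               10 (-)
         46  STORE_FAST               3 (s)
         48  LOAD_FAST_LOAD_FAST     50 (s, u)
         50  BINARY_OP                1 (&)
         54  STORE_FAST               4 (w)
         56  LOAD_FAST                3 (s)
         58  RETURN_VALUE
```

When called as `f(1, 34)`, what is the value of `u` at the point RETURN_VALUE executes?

LOAD_FAST_LOAD_FAST a,b → push 1,34. Stack: [1, 34]
BINARY_OP // → 1 // 34 = 0. Stack: [0]
STORE_FAST u → u=0. Stack: []
LOAD_FAST u → push 0. Stack: [0]
LOAD_CONST → push 4. Stack: [0, 4]
BINARY_OP << → 0 << 4 = 0. Stack: [0]
STORE_FAST u → u=0. Stack: []
LOAD_CONST → push 1. Stack: [1]
LOAD_FAST b → push 34. Stack: [1, 34]
BINARY_OP - → 1 - 34 = -33. Stack: [-33]
STORE_FAST u → u=-33. Stack: []
LOAD_FAST_LOAD_FAST u,a → push -33,1. Stack: [-33, 1]
BINARY_OP % → -33 % 1 = 0. Stack: [0]
LOAD_FAST_LOAD_FAST a,a → push 1,1. Stack: [0, 1, 1]
BINARY_OP * → 1 * 1 = 1. Stack: [0, 1]
BINARY_OP - → 0 - 1 = -1. Stack: [-1]
STORE_FAST s → s=-1. Stack: []
LOAD_FAST_LOAD_FAST s,u → push -1,-33. Stack: [-1, -33]
BINARY_OP & → -1 & -33 = -33. Stack: [-33]
STORE_FAST w → w=-33. Stack: []
LOAD_FAST s → push -1. Stack: [-1]
RETURN_VALUE → return -1.

-33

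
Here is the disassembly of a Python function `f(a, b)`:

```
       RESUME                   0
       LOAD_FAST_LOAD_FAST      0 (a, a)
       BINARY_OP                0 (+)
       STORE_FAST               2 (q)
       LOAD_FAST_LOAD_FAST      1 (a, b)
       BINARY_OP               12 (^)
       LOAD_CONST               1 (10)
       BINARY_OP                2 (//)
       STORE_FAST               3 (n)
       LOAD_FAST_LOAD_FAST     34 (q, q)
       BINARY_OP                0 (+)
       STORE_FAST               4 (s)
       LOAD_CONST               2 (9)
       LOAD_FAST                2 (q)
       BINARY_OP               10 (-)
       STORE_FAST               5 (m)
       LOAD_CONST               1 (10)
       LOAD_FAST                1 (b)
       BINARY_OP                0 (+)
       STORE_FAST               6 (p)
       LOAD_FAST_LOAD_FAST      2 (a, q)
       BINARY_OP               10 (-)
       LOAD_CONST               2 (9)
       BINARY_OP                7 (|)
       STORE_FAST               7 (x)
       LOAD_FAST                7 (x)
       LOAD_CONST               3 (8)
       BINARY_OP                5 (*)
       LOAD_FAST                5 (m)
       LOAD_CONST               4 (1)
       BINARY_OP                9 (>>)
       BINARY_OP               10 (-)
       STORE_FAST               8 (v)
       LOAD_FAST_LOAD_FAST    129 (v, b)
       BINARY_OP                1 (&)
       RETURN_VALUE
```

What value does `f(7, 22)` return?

LOAD_FAST_LOAD_FAST a,a → push 7,7. Stack: [7, 7]
BINARY_OP + → 7 + 7 = 14. Stack: [14]
STORE_FAST q → q=14. Stack: []
LOAD_FAST_LOAD_FAST a,b → push 7,22. Stack: [7, 22]
BINARY_OP ^ → 7 ^ 22 = 17. Stack: [17]
LOAD_CONST → push 10. Stack: [17, 10]
BINARY_OP // → 17 // 10 = 1. Stack: [1]
STORE_FAST n → n=1. Stack: []
LOAD_FAST_LOAD_FAST q,q → push 14,14. Stack: [14, 14]
BINARY_OP + → 14 + 14 = 28. Stack: [28]
STORE_FAST s → s=28. Stack: []
LOAD_CONST → push 9. Stack: [9]
LOAD_FAST q → push 14. Stack: [9, 14]
BINARY_OP - → 9 - 14 = -5. Stack: [-5]
STORE_FAST m → m=-5. Stack: []
LOAD_CONST → push 10. Stack: [10]
LOAD_FAST b → push 22. Stack: [10, 22]
BINARY_OP + → 10 + 22 = 32. Stack: [32]
STORE_FAST p → p=32. Stack: []
LOAD_FAST_LOAD_FAST a,q → push 7,14. Stack: [7, 14]
BINARY_OP - → 7 - 14 = -7. Stack: [-7]
LOAD_CONST → push 9. Stack: [-7, 9]
BINARY_OP | → -7 | 9 = -7. Stack: [-7]
STORE_FAST x → x=-7. Stack: []
LOAD_FAST x → push -7. Stack: [-7]
LOAD_CONST → push 8. Stack: [-7, 8]
BINARY_OP * → -7 * 8 = -56. Stack: [-56]
LOAD_FAST m → push -5. Stack: [-56, -5]
LOAD_CONST → push 1. Stack: [-56, -5, 1]
BINARY_OP >> → -5 >> 1 = -3. Stack: [-56, -3]
BINARY_OP - → -56 - -3 = -53. Stack: [-53]
STORE_FAST v → v=-53. Stack: []
LOAD_FAST_LOAD_FAST v,b → push -53,22. Stack: [-53, 22]
BINARY_OP & → -53 & 22 = 2. Stack: [2]
RETURN_VALUE → return 2.

2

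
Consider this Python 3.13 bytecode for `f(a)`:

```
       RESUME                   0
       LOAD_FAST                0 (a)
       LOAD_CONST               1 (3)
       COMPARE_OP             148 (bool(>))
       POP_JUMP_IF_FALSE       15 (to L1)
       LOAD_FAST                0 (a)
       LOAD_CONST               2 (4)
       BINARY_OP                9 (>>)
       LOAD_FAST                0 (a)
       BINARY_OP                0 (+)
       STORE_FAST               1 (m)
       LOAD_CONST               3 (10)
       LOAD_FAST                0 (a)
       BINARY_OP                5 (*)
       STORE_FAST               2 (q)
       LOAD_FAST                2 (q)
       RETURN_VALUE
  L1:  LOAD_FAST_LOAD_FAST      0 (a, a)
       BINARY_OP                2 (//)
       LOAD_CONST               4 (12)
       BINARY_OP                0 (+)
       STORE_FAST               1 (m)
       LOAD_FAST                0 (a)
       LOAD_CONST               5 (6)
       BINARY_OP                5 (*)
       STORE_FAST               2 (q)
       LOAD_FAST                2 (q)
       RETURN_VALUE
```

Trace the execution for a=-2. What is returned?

-12

LOAD_FAST a → push -2. Stack: [-2]
LOAD_CONST → push 3. Stack: [-2, 3]
COMPARE_OP bool(>) → -2 vs 3 = False. Stack: [False]
POP_JUMP_IF_FALSE → pop False; jump. Stack: []
LOAD_FAST_LOAD_FAST a,a → push -2,-2. Stack: [-2, -2]
BINARY_OP // → -2 // -2 = 1. Stack: [1]
LOAD_CONST → push 12. Stack: [1, 12]
BINARY_OP + → 1 + 12 = 13. Stack: [13]
STORE_FAST m → m=13. Stack: []
LOAD_FAST a → push -2. Stack: [-2]
LOAD_CONST → push 6. Stack: [-2, 6]
BINARY_OP * → -2 * 6 = -12. Stack: [-12]
STORE_FAST q → q=-12. Stack: []
LOAD_FAST q → push -12. Stack: [-12]
RETURN_VALUE → return -12.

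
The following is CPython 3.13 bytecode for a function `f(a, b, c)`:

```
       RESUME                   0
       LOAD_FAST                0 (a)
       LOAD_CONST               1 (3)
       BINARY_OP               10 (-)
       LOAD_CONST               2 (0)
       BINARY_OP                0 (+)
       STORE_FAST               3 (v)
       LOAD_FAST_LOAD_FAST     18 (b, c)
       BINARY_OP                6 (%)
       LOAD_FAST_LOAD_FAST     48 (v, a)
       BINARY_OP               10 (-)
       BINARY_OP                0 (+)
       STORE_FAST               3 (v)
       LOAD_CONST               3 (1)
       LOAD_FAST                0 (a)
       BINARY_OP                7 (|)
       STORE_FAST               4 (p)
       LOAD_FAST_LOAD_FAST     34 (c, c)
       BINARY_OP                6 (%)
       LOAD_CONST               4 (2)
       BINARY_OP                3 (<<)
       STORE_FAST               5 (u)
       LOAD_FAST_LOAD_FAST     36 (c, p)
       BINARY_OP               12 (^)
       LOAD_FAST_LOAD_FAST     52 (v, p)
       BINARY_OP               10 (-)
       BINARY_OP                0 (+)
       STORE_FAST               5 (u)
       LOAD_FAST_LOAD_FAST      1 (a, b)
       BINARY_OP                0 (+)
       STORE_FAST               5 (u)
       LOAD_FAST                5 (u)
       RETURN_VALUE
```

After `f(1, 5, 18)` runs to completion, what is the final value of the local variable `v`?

2

LOAD_FAST a → push 1. Stack: [1]
LOAD_CONST → push 3. Stack: [1, 3]
BINARY_OP - → 1 - 3 = -2. Stack: [-2]
LOAD_CONST → push 0. Stack: [-2, 0]
BINARY_OP + → -2 + 0 = -2. Stack: [-2]
STORE_FAST v → v=-2. Stack: []
LOAD_FAST_LOAD_FAST b,c → push 5,18. Stack: [5, 18]
BINARY_OP % → 5 % 18 = 5. Stack: [5]
LOAD_FAST_LOAD_FAST v,a → push -2,1. Stack: [5, -2, 1]
BINARY_OP - → -2 - 1 = -3. Stack: [5, -3]
BINARY_OP + → 5 + -3 = 2. Stack: [2]
STORE_FAST v → v=2. Stack: []
LOAD_CONST → push 1. Stack: [1]
LOAD_FAST a → push 1. Stack: [1, 1]
BINARY_OP | → 1 | 1 = 1. Stack: [1]
STORE_FAST p → p=1. Stack: []
LOAD_FAST_LOAD_FAST c,c → push 18,18. Stack: [18, 18]
BINARY_OP % → 18 % 18 = 0. Stack: [0]
LOAD_CONST → push 2. Stack: [0, 2]
BINARY_OP << → 0 << 2 = 0. Stack: [0]
STORE_FAST u → u=0. Stack: []
LOAD_FAST_LOAD_FAST c,p → push 18,1. Stack: [18, 1]
BINARY_OP ^ → 18 ^ 1 = 19. Stack: [19]
LOAD_FAST_LOAD_FAST v,p → push 2,1. Stack: [19, 2, 1]
BINARY_OP - → 2 - 1 = 1. Stack: [19, 1]
BINARY_OP + → 19 + 1 = 20. Stack: [20]
STORE_FAST u → u=20. Stack: []
LOAD_FAST_LOAD_FAST a,b → push 1,5. Stack: [1, 5]
BINARY_OP + → 1 + 5 = 6. Stack: [6]
STORE_FAST u → u=6. Stack: []
LOAD_FAST u → push 6. Stack: [6]
RETURN_VALUE → return 6.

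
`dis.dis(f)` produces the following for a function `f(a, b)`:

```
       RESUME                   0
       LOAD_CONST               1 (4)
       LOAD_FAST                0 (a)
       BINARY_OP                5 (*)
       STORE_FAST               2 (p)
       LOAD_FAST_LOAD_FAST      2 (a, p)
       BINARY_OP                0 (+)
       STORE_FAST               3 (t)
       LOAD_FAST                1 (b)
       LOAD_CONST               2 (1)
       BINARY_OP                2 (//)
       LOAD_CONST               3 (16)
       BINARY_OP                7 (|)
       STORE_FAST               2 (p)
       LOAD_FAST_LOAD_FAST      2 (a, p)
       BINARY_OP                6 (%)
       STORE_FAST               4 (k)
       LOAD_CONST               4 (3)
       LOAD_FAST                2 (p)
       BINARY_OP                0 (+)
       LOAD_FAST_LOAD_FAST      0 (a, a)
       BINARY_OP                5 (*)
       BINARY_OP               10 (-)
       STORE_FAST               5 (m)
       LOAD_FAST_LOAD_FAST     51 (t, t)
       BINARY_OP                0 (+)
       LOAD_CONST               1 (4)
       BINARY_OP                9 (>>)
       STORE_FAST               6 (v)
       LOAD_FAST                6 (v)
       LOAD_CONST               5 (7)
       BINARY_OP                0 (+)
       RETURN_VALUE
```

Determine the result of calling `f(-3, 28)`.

LOAD_CONST → push 4. Stack: [4]
LOAD_FAST a → push -3. Stack: [4, -3]
BINARY_OP * → 4 * -3 = -12. Stack: [-12]
STORE_FAST p → p=-12. Stack: []
LOAD_FAST_LOAD_FAST a,p → push -3,-12. Stack: [-3, -12]
BINARY_OP + → -3 + -12 = -15. Stack: [-15]
STORE_FAST t → t=-15. Stack: []
LOAD_FAST b → push 28. Stack: [28]
LOAD_CONST → push 1. Stack: [28, 1]
BINARY_OP // → 28 // 1 = 28. Stack: [28]
LOAD_CONST → push 16. Stack: [28, 16]
BINARY_OP | → 28 | 16 = 28. Stack: [28]
STORE_FAST p → p=28. Stack: []
LOAD_FAST_LOAD_FAST a,p → push -3,28. Stack: [-3, 28]
BINARY_OP % → -3 % 28 = 25. Stack: [25]
STORE_FAST k → k=25. Stack: []
LOAD_CONST → push 3. Stack: [3]
LOAD_FAST p → push 28. Stack: [3, 28]
BINARY_OP + → 3 + 28 = 31. Stack: [31]
LOAD_FAST_LOAD_FAST a,a → push -3,-3. Stack: [31, -3, -3]
BINARY_OP * → -3 * -3 = 9. Stack: [31, 9]
BINARY_OP - → 31 - 9 = 22. Stack: [22]
STORE_FAST m → m=22. Stack: []
LOAD_FAST_LOAD_FAST t,t → push -15,-15. Stack: [-15, -15]
BINARY_OP + → -15 + -15 = -30. Stack: [-30]
LOAD_CONST → push 4. Stack: [-30, 4]
BINARY_OP >> → -30 >> 4 = -2. Stack: [-2]
STORE_FAST v → v=-2. Stack: []
LOAD_FAST v → push -2. Stack: [-2]
LOAD_CONST → push 7. Stack: [-2, 7]
BINARY_OP + → -2 + 7 = 5. Stack: [5]
RETURN_VALUE → return 5.

5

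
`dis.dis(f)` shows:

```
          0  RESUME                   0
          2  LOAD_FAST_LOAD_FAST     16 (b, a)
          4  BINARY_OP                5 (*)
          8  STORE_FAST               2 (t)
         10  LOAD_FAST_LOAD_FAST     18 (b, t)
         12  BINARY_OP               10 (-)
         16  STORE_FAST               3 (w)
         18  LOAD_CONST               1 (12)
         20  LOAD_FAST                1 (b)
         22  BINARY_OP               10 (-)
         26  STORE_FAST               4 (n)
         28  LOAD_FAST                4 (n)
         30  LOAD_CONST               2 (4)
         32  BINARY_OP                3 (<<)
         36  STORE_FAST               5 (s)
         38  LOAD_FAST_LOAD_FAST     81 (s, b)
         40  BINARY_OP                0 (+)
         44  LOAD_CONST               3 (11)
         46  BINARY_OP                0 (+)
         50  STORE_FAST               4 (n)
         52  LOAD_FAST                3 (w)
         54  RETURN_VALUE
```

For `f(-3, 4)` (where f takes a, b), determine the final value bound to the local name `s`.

128

LOAD_FAST_LOAD_FAST b,a → push 4,-3. Stack: [4, -3]
BINARY_OP * → 4 * -3 = -12. Stack: [-12]
STORE_FAST t → t=-12. Stack: []
LOAD_FAST_LOAD_FAST b,t → push 4,-12. Stack: [4, -12]
BINARY_OP - → 4 - -12 = 16. Stack: [16]
STORE_FAST w → w=16. Stack: []
LOAD_CONST → push 12. Stack: [12]
LOAD_FAST b → push 4. Stack: [12, 4]
BINARY_OP - → 12 - 4 = 8. Stack: [8]
STORE_FAST n → n=8. Stack: []
LOAD_FAST n → push 8. Stack: [8]
LOAD_CONST → push 4. Stack: [8, 4]
BINARY_OP << → 8 << 4 = 128. Stack: [128]
STORE_FAST s → s=128. Stack: []
LOAD_FAST_LOAD_FAST s,b → push 128,4. Stack: [128, 4]
BINARY_OP + → 128 + 4 = 132. Stack: [132]
LOAD_CONST → push 11. Stack: [132, 11]
BINARY_OP + → 132 + 11 = 143. Stack: [143]
STORE_FAST n → n=143. Stack: []
LOAD_FAST w → push 16. Stack: [16]
RETURN_VALUE → return 16.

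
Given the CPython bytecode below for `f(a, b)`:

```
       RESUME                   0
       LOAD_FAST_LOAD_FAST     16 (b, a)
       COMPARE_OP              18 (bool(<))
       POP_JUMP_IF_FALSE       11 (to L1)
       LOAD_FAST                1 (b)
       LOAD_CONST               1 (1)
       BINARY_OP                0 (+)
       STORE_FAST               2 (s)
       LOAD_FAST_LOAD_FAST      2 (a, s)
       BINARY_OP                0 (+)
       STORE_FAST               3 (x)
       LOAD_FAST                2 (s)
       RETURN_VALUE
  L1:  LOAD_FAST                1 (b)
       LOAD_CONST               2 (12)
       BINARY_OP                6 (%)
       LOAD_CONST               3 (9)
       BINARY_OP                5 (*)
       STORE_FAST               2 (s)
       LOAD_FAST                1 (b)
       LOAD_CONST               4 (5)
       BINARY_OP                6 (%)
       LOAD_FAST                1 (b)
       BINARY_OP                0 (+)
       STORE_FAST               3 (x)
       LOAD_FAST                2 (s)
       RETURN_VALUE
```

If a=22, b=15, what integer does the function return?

LOAD_FAST_LOAD_FAST b,a → push 15,22. Stack: [15, 22]
COMPARE_OP bool(<) → 15 vs 22 = True. Stack: [True]
POP_JUMP_IF_FALSE → pop True; no jump. Stack: []
LOAD_FAST b → push 15. Stack: [15]
LOAD_CONST → push 1. Stack: [15, 1]
BINARY_OP + → 15 + 1 = 16. Stack: [16]
STORE_FAST s → s=16. Stack: []
LOAD_FAST_LOAD_FAST a,s → push 22,16. Stack: [22, 16]
BINARY_OP + → 22 + 16 = 38. Stack: [38]
STORE_FAST x → x=38. Stack: []
LOAD_FAST s → push 16. Stack: [16]
RETURN_VALUE → return 16.

16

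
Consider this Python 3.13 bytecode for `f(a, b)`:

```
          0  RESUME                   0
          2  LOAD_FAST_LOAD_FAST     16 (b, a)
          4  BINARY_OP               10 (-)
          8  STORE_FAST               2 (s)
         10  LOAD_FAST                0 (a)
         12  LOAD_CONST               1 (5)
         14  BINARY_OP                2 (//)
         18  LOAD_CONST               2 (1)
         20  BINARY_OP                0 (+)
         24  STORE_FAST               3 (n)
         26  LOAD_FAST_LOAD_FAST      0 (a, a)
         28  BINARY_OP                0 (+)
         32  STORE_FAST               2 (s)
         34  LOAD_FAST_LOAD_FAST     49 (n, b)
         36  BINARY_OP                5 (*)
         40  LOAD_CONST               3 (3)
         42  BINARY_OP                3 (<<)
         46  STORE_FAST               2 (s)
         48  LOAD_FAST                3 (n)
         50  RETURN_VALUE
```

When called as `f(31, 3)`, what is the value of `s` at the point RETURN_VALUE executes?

LOAD_FAST_LOAD_FAST b,a → push 3,31. Stack: [3, 31]
BINARY_OP - → 3 - 31 = -28. Stack: [-28]
STORE_FAST s → s=-28. Stack: []
LOAD_FAST a → push 31. Stack: [31]
LOAD_CONST → push 5. Stack: [31, 5]
BINARY_OP // → 31 // 5 = 6. Stack: [6]
LOAD_CONST → push 1. Stack: [6, 1]
BINARY_OP + → 6 + 1 = 7. Stack: [7]
STORE_FAST n → n=7. Stack: []
LOAD_FAST_LOAD_FAST a,a → push 31,31. Stack: [31, 31]
BINARY_OP + → 31 + 31 = 62. Stack: [62]
STORE_FAST s → s=62. Stack: []
LOAD_FAST_LOAD_FAST n,b → push 7,3. Stack: [7, 3]
BINARY_OP * → 7 * 3 = 21. Stack: [21]
LOAD_CONST → push 3. Stack: [21, 3]
BINARY_OP << → 21 << 3 = 168. Stack: [168]
STORE_FAST s → s=168. Stack: []
LOAD_FAST n → push 7. Stack: [7]
RETURN_VALUE → return 7.

168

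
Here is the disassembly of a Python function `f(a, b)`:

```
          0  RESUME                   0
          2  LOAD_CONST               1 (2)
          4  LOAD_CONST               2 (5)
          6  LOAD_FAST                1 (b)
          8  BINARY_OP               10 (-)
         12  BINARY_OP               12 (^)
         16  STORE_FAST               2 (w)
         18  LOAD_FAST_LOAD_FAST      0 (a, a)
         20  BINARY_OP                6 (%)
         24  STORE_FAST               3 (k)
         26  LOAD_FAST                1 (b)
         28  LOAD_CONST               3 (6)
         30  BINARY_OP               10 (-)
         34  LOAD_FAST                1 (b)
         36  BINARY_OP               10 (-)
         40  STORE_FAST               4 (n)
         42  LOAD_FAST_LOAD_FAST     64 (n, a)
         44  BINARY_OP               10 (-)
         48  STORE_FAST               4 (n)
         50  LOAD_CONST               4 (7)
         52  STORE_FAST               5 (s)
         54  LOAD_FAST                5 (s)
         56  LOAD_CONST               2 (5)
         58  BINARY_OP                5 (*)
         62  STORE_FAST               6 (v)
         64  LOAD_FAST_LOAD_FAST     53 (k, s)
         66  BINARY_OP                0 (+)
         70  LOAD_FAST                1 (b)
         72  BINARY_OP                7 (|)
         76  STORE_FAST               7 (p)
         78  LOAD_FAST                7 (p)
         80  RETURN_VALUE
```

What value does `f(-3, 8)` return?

15

LOAD_CONST → push 2. Stack: [2]
LOAD_CONST → push 5. Stack: [2, 5]
LOAD_FAST b → push 8. Stack: [2, 5, 8]
BINARY_OP - → 5 - 8 = -3. Stack: [2, -3]
BINARY_OP ^ → 2 ^ -3 = -1. Stack: [-1]
STORE_FAST w → w=-1. Stack: []
LOAD_FAST_LOAD_FAST a,a → push -3,-3. Stack: [-3, -3]
BINARY_OP % → -3 % -3 = 0. Stack: [0]
STORE_FAST k → k=0. Stack: []
LOAD_FAST b → push 8. Stack: [8]
LOAD_CONST → push 6. Stack: [8, 6]
BINARY_OP - → 8 - 6 = 2. Stack: [2]
LOAD_FAST b → push 8. Stack: [2, 8]
BINARY_OP - → 2 - 8 = -6. Stack: [-6]
STORE_FAST n → n=-6. Stack: []
LOAD_FAST_LOAD_FAST n,a → push -6,-3. Stack: [-6, -3]
BINARY_OP - → -6 - -3 = -3. Stack: [-3]
STORE_FAST n → n=-3. Stack: []
LOAD_CONST → push 7. Stack: [7]
STORE_FAST s → s=7. Stack: []
LOAD_FAST s → push 7. Stack: [7]
LOAD_CONST → push 5. Stack: [7, 5]
BINARY_OP * → 7 * 5 = 35. Stack: [35]
STORE_FAST v → v=35. Stack: []
LOAD_FAST_LOAD_FAST k,s → push 0,7. Stack: [0, 7]
BINARY_OP + → 0 + 7 = 7. Stack: [7]
LOAD_FAST b → push 8. Stack: [7, 8]
BINARY_OP | → 7 | 8 = 15. Stack: [15]
STORE_FAST p → p=15. Stack: []
LOAD_FAST p → push 15. Stack: [15]
RETURN_VALUE → return 15.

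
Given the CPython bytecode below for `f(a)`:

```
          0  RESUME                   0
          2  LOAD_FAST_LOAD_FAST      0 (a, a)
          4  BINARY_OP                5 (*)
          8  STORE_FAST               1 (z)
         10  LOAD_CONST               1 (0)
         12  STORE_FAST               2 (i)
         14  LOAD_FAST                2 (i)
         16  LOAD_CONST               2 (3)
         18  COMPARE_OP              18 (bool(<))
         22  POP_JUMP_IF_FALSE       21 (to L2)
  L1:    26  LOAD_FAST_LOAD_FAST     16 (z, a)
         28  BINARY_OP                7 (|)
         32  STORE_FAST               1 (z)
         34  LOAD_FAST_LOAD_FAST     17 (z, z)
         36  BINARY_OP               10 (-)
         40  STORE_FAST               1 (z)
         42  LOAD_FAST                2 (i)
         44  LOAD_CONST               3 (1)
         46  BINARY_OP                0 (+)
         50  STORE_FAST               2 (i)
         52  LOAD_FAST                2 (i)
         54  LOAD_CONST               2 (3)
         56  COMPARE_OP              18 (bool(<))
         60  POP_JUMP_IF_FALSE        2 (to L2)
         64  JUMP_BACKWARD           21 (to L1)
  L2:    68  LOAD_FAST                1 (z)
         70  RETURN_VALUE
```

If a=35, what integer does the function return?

0

LOAD_FAST_LOAD_FAST a,a → push 35,35. Stack: [35, 35]
BINARY_OP * → 35 * 35 = 1225. Stack: [1225]
STORE_FAST z → z=1225. Stack: []
LOAD_CONST → push 0. Stack: [0]
STORE_FAST i → i=0. Stack: []
LOAD_FAST i → push 0. Stack: [0]
LOAD_CONST → push 3. Stack: [0, 3]
COMPARE_OP bool(<) → 0 vs 3 = True. Stack: [True]
POP_JUMP_IF_FALSE → pop True; no jump. Stack: []
LOAD_FAST_LOAD_FAST z,a → push 1225,35. Stack: [1225, 35]
BINARY_OP | → 1225 | 35 = 1259. Stack: [1259]
STORE_FAST z → z=1259. Stack: []
LOAD_FAST_LOAD_FAST z,z → push 1259,1259. Stack: [1259, 1259]
BINARY_OP - → 1259 - 1259 = 0. Stack: [0]
STORE_FAST z → z=0. Stack: []
LOAD_FAST i → push 0. Stack: [0]
LOAD_CONST → push 1. Stack: [0, 1]
BINARY_OP + → 0 + 1 = 1. Stack: [1]
STORE_FAST i → i=1. Stack: []
LOAD_FAST i → push 1. Stack: [1]
LOAD_CONST → push 3. Stack: [1, 3]
COMPARE_OP bool(<) → 1 vs 3 = True. Stack: [True]
POP_JUMP_IF_FALSE → pop True; no jump. Stack: []
LOAD_FAST_LOAD_FAST z,a → push 0,35. Stack: [0, 35]
BINARY_OP | → 0 | 35 = 35. Stack: [35]
STORE_FAST z → z=35. Stack: []
LOAD_FAST_LOAD_FAST z,z → push 35,35. Stack: [35, 35]
BINARY_OP - → 35 - 35 = 0. Stack: [0]
STORE_FAST z → z=0. Stack: []
LOAD_FAST i → push 1. Stack: [1]
LOAD_CONST → push 1. Stack: [1, 1]
BINARY_OP + → 1 + 1 = 2. Stack: [2]
STORE_FAST i → i=2. Stack: []
LOAD_FAST i → push 2. Stack: [2]
LOAD_CONST → push 3. Stack: [2, 3]
COMPARE_OP bool(<) → 2 vs 3 = True. Stack: [True]
POP_JUMP_IF_FALSE → pop True; no jump. Stack: []
LOAD_FAST_LOAD_FAST z,a → push 0,35. Stack: [0, 35]
BINARY_OP | → 0 | 35 = 35. Stack: [35]
STORE_FAST z → z=35. Stack: []
LOAD_FAST_LOAD_FAST z,z → push 35,35. Stack: [35, 35]
BINARY_OP - → 35 - 35 = 0. Stack: [0]
STORE_FAST z → z=0. Stack: []
LOAD_FAST i → push 2. Stack: [2]
LOAD_CONST → push 1. Stack: [2, 1]
BINARY_OP + → 2 + 1 = 3. Stack: [3]
STORE_FAST i → i=3. Stack: []
LOAD_FAST i → push 3. Stack: [3]
LOAD_CONST → push 3. Stack: [3, 3]
COMPARE_OP bool(<) → 3 vs 3 = False. Stack: [False]
POP_JUMP_IF_FALSE → pop False; jump. Stack: []
LOAD_FAST z → push 0. Stack: [0]
RETURN_VALUE → return 0.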